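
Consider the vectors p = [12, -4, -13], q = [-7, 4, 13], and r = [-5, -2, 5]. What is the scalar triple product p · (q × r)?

230

q × r:
i: 4·5 - 13·(-2) = 20 - (-26) = 46
j: 13·(-5) - (-7)·5 = -65 - (-35) = -30
k: (-7)·(-2) - 4·(-5) = 14 - (-20) = 34
q × r = (46, -30, 34)
p · (q × r) = 12·46 + (-4)·(-30) + (-13)·34 = 552 + 120 - 442 = 230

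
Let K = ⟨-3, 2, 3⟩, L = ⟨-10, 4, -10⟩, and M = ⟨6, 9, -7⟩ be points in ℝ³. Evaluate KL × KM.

(71, -187, -67)

KL = (-7, 2, -13)
KM = (9, 7, -10)
i: 2·(-10) - (-13)·7 = -20 - (-91) = 71
j: (-13)·9 - (-7)·(-10) = -117 - 70 = -187
k: (-7)·7 - 2·9 = -49 - 18 = -67
KL × KM = (71, -187, -67)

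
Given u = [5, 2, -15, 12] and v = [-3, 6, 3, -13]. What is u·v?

-204

u · v = 5·(-3) + 2·6 + (-15)·3 + 12·(-13) = -15 + 12 - 45 - 156 = -204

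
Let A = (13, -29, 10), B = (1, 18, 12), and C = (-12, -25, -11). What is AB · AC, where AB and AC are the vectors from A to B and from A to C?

446

AB = B − A = (-12, 47, 2)
AC = C − A = (-25, 4, -21)
AB · AC = (-12)·(-25) + 47·4 + 2·(-21) = 300 + 188 - 42 = 446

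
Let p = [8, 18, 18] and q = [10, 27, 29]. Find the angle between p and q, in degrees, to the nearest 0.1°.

3.8

p · q = 8·10 + 18·27 + 18·29 = 80 + 486 + 522 = 1088
|p|² = 64 + 324 + 324 = 712,  |p| = √712 ≈ 26.683328
|q|² = 100 + 729 + 841 = 1670,  |q| = √1670 ≈ 40.865633
cos θ = 1088 / (26.683328 · 40.865633) ≈ 0.99777
θ = arccos(0.99777) ≈ 3.8°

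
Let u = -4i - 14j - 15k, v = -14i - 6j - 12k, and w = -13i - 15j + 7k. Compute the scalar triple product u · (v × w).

-4648

v × w:
i: (-6)·7 - (-12)·(-15) = -42 - 180 = -222
j: (-12)·(-13) - (-14)·7 = 156 - (-98) = 254
k: (-14)·(-15) - (-6)·(-13) = 210 - 78 = 132
v × w = (-222, 254, 132)
u · (v × w) = (-4)·(-222) + (-14)·254 + (-15)·132 = 888 - 3556 - 1980 = -4648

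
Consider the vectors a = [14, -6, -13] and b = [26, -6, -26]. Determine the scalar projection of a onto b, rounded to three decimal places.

19.809

a · b = 14·26 + (-6)·(-6) + (-13)·(-26) = 364 + 36 + 338 = 738
|b| = √(676 + 36 + 676) = √1388 ≈ 37.2559
comp_b a = 738 / √1388 ≈ 19.809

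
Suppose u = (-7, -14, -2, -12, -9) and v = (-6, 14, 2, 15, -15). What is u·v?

-203

u · v = (-7)·(-6) + (-14)·14 + (-2)·2 + (-12)·15 + (-9)·(-15) = 42 - 196 - 4 - 180 + 135 = -203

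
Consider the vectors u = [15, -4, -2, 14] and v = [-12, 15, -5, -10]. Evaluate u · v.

-370

u · v = 15·(-12) + (-4)·15 + (-2)·(-5) + 14·(-10) = -180 - 60 + 10 - 140 = -370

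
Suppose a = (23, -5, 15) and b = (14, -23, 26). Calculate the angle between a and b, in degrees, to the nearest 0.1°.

a · b = 23·14 + (-5)·(-23) + 15·26 = 322 + 115 + 390 = 827
|a|² = 529 + 25 + 225 = 779,  |a| = √779 ≈ 27.910571
|b|² = 196 + 529 + 676 = 1401,  |b| = √1401 ≈ 37.429935
cos θ = 827 / (27.910571 · 37.429935) ≈ 0.79162
θ = arccos(0.79162) ≈ 37.7°

37.7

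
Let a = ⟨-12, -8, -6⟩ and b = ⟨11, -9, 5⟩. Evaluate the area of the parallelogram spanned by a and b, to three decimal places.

i: (-8)·5 - (-6)·(-9) = -40 - 54 = -94
j: (-6)·11 - (-12)·5 = -66 - (-60) = -6
k: (-12)·(-9) - (-8)·11 = 108 - (-88) = 196
a × b = (-94, -6, 196)
|a × b| = √((-94)² + (-6)² + 196²) = √47288 ≈ 217.4580

217.458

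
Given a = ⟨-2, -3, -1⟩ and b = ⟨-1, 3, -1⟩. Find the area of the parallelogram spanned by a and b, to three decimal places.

10.863

i: (-3)·(-1) - (-1)·3 = 3 - (-3) = 6
j: (-1)·(-1) - (-2)·(-1) = 1 - 2 = -1
k: (-2)·3 - (-3)·(-1) = -6 - 3 = -9
a × b = (6, -1, -9)
|a × b| = √(6² + (-1)² + (-9)²) = √118 ≈ 10.8628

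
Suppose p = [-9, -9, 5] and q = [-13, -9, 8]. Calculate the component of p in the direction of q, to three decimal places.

p · q = (-9)·(-13) + (-9)·(-9) + 5·8 = 117 + 81 + 40 = 238
|q| = √(169 + 81 + 64) = √314 ≈ 17.7200
comp_q p = 238 / √314 ≈ 13.431

13.431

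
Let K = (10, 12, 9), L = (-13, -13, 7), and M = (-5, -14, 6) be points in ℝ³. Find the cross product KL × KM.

(23, -39, 223)

KL = (-23, -25, -2)
KM = (-15, -26, -3)
i: (-25)·(-3) - (-2)·(-26) = 75 - 52 = 23
j: (-2)·(-15) - (-23)·(-3) = 30 - 69 = -39
k: (-23)·(-26) - (-25)·(-15) = 598 - 375 = 223
KL × KM = (23, -39, 223)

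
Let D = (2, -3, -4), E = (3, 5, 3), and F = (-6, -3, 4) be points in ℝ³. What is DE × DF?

DE = (1, 8, 7)
DF = (-8, 0, 8)
i: 8·8 - 7·0 = 64 - 0 = 64
j: 7·(-8) - 1·8 = -56 - 8 = -64
k: 1·0 - 8·(-8) = 0 - (-64) = 64
DE × DF = (64, -64, 64)

(64, -64, 64)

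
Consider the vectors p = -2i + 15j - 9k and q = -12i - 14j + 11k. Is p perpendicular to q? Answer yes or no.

no

p · q = (-2)·(-12) + 15·(-14) + (-9)·11 = 24 - 210 - 99 = -285
Nonzero, so the vectors are not orthogonal.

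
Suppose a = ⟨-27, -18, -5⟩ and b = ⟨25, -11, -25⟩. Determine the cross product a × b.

i: (-18)·(-25) - (-5)·(-11) = 450 - 55 = 395
j: (-5)·25 - (-27)·(-25) = -125 - 675 = -800
k: (-27)·(-11) - (-18)·25 = 297 - (-450) = 747
a × b = (395, -800, 747)

(395, -800, 747)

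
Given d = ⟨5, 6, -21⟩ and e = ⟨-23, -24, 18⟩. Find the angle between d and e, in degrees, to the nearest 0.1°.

138.8

d · e = 5·(-23) + 6·(-24) + (-21)·18 = -115 - 144 - 378 = -637
|d|² = 25 + 36 + 441 = 502,  |d| = √502 ≈ 22.405357
|e|² = 529 + 576 + 324 = 1429,  |e| = √1429 ≈ 37.802116
cos θ = -637 / (22.405357 · 37.802116) ≈ -0.75209
θ = arccos(-0.75209) ≈ 138.8°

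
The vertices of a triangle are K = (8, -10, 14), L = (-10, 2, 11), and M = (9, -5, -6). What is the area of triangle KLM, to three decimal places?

KL = (-18, 12, -3),  KM = (1, 5, -20)
i: 12·(-20) - (-3)·5 = -240 - (-15) = -225
j: (-3)·1 - (-18)·(-20) = -3 - 360 = -363
k: (-18)·5 - 12·1 = -90 - 12 = -102
KL × KM = (-225, -363, -102)
|KL × KM| = √192798 ≈ 439.0877
area = ½ · 439.0877 ≈ 219.544

219.544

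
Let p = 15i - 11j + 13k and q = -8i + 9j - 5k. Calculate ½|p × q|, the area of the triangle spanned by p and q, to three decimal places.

i: (-11)·(-5) - 13·9 = 55 - 117 = -62
j: 13·(-8) - 15·(-5) = -104 - (-75) = -29
k: 15·9 - (-11)·(-8) = 135 - 88 = 47
p × q = (-62, -29, 47)
|p × q| = √((-62)² + (-29)² + 47²) = √6894 ≈ 83.0301
area = ½ · 83.0301 ≈ 41.515

41.515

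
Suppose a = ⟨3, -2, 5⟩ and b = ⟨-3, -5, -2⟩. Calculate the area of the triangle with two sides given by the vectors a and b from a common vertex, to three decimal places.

18.459

i: (-2)·(-2) - 5·(-5) = 4 - (-25) = 29
j: 5·(-3) - 3·(-2) = -15 - (-6) = -9
k: 3·(-5) - (-2)·(-3) = -15 - 6 = -21
a × b = (29, -9, -21)
|a × b| = √(29² + (-9)² + (-21)²) = √1363 ≈ 36.9188
area = ½ · 36.9188 ≈ 18.459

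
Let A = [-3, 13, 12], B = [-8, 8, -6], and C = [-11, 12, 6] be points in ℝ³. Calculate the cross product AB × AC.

AB = (-5, -5, -18)
AC = (-8, -1, -6)
i: (-5)·(-6) - (-18)·(-1) = 30 - 18 = 12
j: (-18)·(-8) - (-5)·(-6) = 144 - 30 = 114
k: (-5)·(-1) - (-5)·(-8) = 5 - 40 = -35
AB × AC = (12, 114, -35)

(12, 114, -35)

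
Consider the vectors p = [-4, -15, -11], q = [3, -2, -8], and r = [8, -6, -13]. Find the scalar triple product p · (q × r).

485

q × r:
i: (-2)·(-13) - (-8)·(-6) = 26 - 48 = -22
j: (-8)·8 - 3·(-13) = -64 - (-39) = -25
k: 3·(-6) - (-2)·8 = -18 - (-16) = -2
q × r = (-22, -25, -2)
p · (q × r) = (-4)·(-22) + (-15)·(-25) + (-11)·(-2) = 88 + 375 + 22 = 485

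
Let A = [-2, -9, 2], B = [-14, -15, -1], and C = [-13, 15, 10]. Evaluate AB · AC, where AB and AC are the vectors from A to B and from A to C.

-36

AB = B − A = (-12, -6, -3)
AC = C − A = (-11, 24, 8)
AB · AC = (-12)·(-11) + (-6)·24 + (-3)·8 = 132 - 144 - 24 = -36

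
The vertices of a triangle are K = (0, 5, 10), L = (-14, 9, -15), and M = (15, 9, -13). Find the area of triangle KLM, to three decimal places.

KL = (-14, 4, -25),  KM = (15, 4, -23)
i: 4·(-23) - (-25)·4 = -92 - (-100) = 8
j: (-25)·15 - (-14)·(-23) = -375 - 322 = -697
k: (-14)·4 - 4·15 = -56 - 60 = -116
KL × KM = (8, -697, -116)
|KL × KM| = √499329 ≈ 706.6322
area = ½ · 706.6322 ≈ 353.316

353.316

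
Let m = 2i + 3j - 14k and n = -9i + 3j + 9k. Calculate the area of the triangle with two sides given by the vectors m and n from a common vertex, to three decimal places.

66.170

i: 3·9 - (-14)·3 = 27 - (-42) = 69
j: (-14)·(-9) - 2·9 = 126 - 18 = 108
k: 2·3 - 3·(-9) = 6 - (-27) = 33
m × n = (69, 108, 33)
|m × n| = √(69² + 108² + 33²) = √17514 ≈ 132.3405
area = ½ · 132.3405 ≈ 66.170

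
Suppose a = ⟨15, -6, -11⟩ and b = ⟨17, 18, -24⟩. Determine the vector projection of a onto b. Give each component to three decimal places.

(5.876, 6.222, -8.296)

a · b = 15·17 + (-6)·18 + (-11)·(-24) = 255 - 108 + 264 = 411
|b|² = 289 + 324 + 576 = 1189
proj_b a = (411/1189) · (17, 18, -24) ≈ (5.876, 6.222, -8.296)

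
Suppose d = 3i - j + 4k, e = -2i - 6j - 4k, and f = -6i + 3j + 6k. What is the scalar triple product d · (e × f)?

e × f:
i: (-6)·6 - (-4)·3 = -36 - (-12) = -24
j: (-4)·(-6) - (-2)·6 = 24 - (-12) = 36
k: (-2)·3 - (-6)·(-6) = -6 - 36 = -42
e × f = (-24, 36, -42)
d · (e × f) = 3·(-24) + (-1)·36 + 4·(-42) = -72 - 36 - 168 = -276

-276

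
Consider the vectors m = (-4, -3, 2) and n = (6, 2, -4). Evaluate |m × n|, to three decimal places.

i: (-3)·(-4) - 2·2 = 12 - 4 = 8
j: 2·6 - (-4)·(-4) = 12 - 16 = -4
k: (-4)·2 - (-3)·6 = -8 - (-18) = 10
m × n = (8, -4, 10)
|m × n| = √(8² + (-4)² + 10²) = √180 ≈ 13.4164

13.416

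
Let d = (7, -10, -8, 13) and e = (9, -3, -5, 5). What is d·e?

198

d · e = 7·9 + (-10)·(-3) + (-8)·(-5) + 13·5 = 63 + 30 + 40 + 65 = 198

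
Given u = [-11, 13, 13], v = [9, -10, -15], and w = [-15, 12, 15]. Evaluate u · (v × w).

v × w:
i: (-10)·15 - (-15)·12 = -150 - (-180) = 30
j: (-15)·(-15) - 9·15 = 225 - 135 = 90
k: 9·12 - (-10)·(-15) = 108 - 150 = -42
v × w = (30, 90, -42)
u · (v × w) = (-11)·30 + 13·90 + 13·(-42) = -330 + 1170 - 546 = 294

294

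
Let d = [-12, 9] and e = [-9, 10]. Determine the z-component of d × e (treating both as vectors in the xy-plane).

-39

(-12)·10 - 9·(-9) = -120 - (-81) = -39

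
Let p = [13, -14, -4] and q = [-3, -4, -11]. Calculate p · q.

61

p · q = 13·(-3) + (-14)·(-4) + (-4)·(-11) = -39 + 56 + 44 = 61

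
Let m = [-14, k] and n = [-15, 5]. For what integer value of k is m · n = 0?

-42

m · n = (-14)·(-15) + k·5 = 210 + 5k
Set equal to 0: 5k = -210, so k = -42.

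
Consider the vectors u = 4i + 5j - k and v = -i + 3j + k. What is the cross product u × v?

i: 5·1 - (-1)·3 = 5 - (-3) = 8
j: (-1)·(-1) - 4·1 = 1 - 4 = -3
k: 4·3 - 5·(-1) = 12 - (-5) = 17
u × v = (8, -3, 17)

(8, -3, 17)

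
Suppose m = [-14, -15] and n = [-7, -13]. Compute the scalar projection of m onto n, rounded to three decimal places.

19.844

m · n = (-14)·(-7) + (-15)·(-13) = 98 + 195 = 293
|n| = √(49 + 169) = √218 ≈ 14.7648
comp_n m = 293 / √218 ≈ 19.844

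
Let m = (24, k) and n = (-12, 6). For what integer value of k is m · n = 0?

48

m · n = 24·(-12) + k·6 = -288 + 6k
Set equal to 0: 6k = 288, so k = 48.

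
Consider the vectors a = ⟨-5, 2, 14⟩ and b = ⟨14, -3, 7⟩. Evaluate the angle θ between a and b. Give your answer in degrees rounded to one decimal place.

a · b = (-5)·14 + 2·(-3) + 14·7 = -70 - 6 + 98 = 22
|a|² = 25 + 4 + 196 = 225,  |a| = √225 ≈ 15.000000
|b|² = 196 + 9 + 49 = 254,  |b| = √254 ≈ 15.937377
cos θ = 22 / (15.000000 · 15.937377) ≈ 0.09203
θ = arccos(0.09203) ≈ 84.7°

84.7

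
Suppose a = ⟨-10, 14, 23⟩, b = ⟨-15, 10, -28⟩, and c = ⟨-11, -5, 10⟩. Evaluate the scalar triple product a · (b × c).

11067

b × c:
i: 10·10 - (-28)·(-5) = 100 - 140 = -40
j: (-28)·(-11) - (-15)·10 = 308 - (-150) = 458
k: (-15)·(-5) - 10·(-11) = 75 - (-110) = 185
b × c = (-40, 458, 185)
a · (b × c) = (-10)·(-40) + 14·458 + 23·185 = 400 + 6412 + 4255 = 11067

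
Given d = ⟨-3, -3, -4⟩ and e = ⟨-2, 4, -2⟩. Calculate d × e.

i: (-3)·(-2) - (-4)·4 = 6 - (-16) = 22
j: (-4)·(-2) - (-3)·(-2) = 8 - 6 = 2
k: (-3)·4 - (-3)·(-2) = -12 - 6 = -18
d × e = (22, 2, -18)

(22, 2, -18)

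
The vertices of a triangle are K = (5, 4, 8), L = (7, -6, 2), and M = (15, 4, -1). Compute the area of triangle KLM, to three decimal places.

70.470

KL = (2, -10, -6),  KM = (10, 0, -9)
i: (-10)·(-9) - (-6)·0 = 90 - 0 = 90
j: (-6)·10 - 2·(-9) = -60 - (-18) = -42
k: 2·0 - (-10)·10 = 0 - (-100) = 100
KL × KM = (90, -42, 100)
|KL × KM| = √19864 ≈ 140.9397
area = ½ · 140.9397 ≈ 70.470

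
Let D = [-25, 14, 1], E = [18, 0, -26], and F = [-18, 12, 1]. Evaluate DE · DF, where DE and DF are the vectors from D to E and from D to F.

DE = E − D = (43, -14, -27)
DF = F − D = (7, -2, 0)
DE · DF = 43·7 + (-14)·(-2) + (-27)·0 = 301 + 28 + 0 = 329

329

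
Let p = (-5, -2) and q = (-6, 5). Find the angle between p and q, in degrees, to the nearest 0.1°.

61.6

p · q = (-5)·(-6) + (-2)·5 = 30 - 10 = 20
|p|² = 25 + 4 = 29,  |p| = √29 ≈ 5.385165
|q|² = 36 + 25 = 61,  |q| = √61 ≈ 7.810250
cos θ = 20 / (5.385165 · 7.810250) ≈ 0.47552
θ = arccos(0.47552) ≈ 61.6°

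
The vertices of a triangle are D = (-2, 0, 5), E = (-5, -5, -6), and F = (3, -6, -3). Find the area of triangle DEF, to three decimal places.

DE = (-3, -5, -11),  DF = (5, -6, -8)
i: (-5)·(-8) - (-11)·(-6) = 40 - 66 = -26
j: (-11)·5 - (-3)·(-8) = -55 - 24 = -79
k: (-3)·(-6) - (-5)·5 = 18 - (-25) = 43
DE × DF = (-26, -79, 43)
|DE × DF| = √8766 ≈ 93.6269
area = ½ · 93.6269 ≈ 46.813

46.813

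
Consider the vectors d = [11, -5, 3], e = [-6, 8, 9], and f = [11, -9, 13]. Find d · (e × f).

e × f:
i: 8·13 - 9·(-9) = 104 - (-81) = 185
j: 9·11 - (-6)·13 = 99 - (-78) = 177
k: (-6)·(-9) - 8·11 = 54 - 88 = -34
e × f = (185, 177, -34)
d · (e × f) = 11·185 + (-5)·177 + 3·(-34) = 2035 - 885 - 102 = 1048

1048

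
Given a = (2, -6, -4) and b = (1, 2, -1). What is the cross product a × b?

i: (-6)·(-1) - (-4)·2 = 6 - (-8) = 14
j: (-4)·1 - 2·(-1) = -4 - (-2) = -2
k: 2·2 - (-6)·1 = 4 - (-6) = 10
a × b = (14, -2, 10)

(14, -2, 10)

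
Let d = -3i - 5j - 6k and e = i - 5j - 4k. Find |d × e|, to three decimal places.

28.705

i: (-5)·(-4) - (-6)·(-5) = 20 - 30 = -10
j: (-6)·1 - (-3)·(-4) = -6 - 12 = -18
k: (-3)·(-5) - (-5)·1 = 15 - (-5) = 20
d × e = (-10, -18, 20)
|d × e| = √((-10)² + (-18)² + 20²) = √824 ≈ 28.7054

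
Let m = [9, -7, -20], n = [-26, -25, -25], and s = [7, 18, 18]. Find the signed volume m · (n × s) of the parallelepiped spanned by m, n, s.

3809

n × s:
i: (-25)·18 - (-25)·18 = -450 - (-450) = 0
j: (-25)·7 - (-26)·18 = -175 - (-468) = 293
k: (-26)·18 - (-25)·7 = -468 - (-175) = -293
n × s = (0, 293, -293)
m · (n × s) = 9·0 + (-7)·293 + (-20)·(-293) = 0 - 2051 + 5860 = 3809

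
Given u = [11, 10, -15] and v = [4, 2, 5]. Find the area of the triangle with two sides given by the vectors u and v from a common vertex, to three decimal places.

70.620

i: 10·5 - (-15)·2 = 50 - (-30) = 80
j: (-15)·4 - 11·5 = -60 - 55 = -115
k: 11·2 - 10·4 = 22 - 40 = -18
u × v = (80, -115, -18)
|u × v| = √(80² + (-115)² + (-18)²) = √19949 ≈ 141.2409
area = ½ · 141.2409 ≈ 70.620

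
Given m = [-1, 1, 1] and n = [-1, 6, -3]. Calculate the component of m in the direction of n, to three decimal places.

0.590

m · n = (-1)·(-1) + 1·6 + 1·(-3) = 1 + 6 - 3 = 4
|n| = √(1 + 36 + 9) = √46 ≈ 6.7823
comp_n m = 4 / √46 ≈ 0.590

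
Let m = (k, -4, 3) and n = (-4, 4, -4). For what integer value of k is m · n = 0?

-7

m · n = k·(-4) + (-4)·4 + 3·(-4) = -28 - 4k
Set equal to 0: -4k = 28, so k = -7.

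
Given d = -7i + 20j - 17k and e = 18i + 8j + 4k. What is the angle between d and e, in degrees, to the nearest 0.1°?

d · e = (-7)·18 + 20·8 + (-17)·4 = -126 + 160 - 68 = -34
|d|² = 49 + 400 + 289 = 738,  |d| = √738 ≈ 27.166155
|e|² = 324 + 64 + 16 = 404,  |e| = √404 ≈ 20.099751
cos θ = -34 / (27.166155 · 20.099751) ≈ -0.06227
θ = arccos(-0.06227) ≈ 93.6°

93.6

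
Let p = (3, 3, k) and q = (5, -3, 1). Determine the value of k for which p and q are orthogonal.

p · q = 3·5 + 3·(-3) + k·1 = 6 + 1k
Set equal to 0: 1k = -6, so k = -6.

-6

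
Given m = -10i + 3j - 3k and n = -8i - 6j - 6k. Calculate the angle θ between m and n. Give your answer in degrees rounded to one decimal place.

m · n = (-10)·(-8) + 3·(-6) + (-3)·(-6) = 80 - 18 + 18 = 80
|m|² = 100 + 9 + 9 = 118,  |m| = √118 ≈ 10.862780
|n|² = 64 + 36 + 36 = 136,  |n| = √136 ≈ 11.661904
cos θ = 80 / (10.862780 · 11.661904) ≈ 0.63151
θ = arccos(0.63151) ≈ 50.8°

50.8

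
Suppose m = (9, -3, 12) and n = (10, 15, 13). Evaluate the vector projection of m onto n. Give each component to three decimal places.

(4.069, 6.103, 5.289)

m · n = 9·10 + (-3)·15 + 12·13 = 90 - 45 + 156 = 201
|n|² = 100 + 225 + 169 = 494
proj_n m = (201/494) · (10, 15, 13) ≈ (4.069, 6.103, 5.289)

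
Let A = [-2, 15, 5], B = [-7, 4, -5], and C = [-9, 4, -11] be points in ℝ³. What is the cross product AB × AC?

(66, -10, -22)

AB = (-5, -11, -10)
AC = (-7, -11, -16)
i: (-11)·(-16) - (-10)·(-11) = 176 - 110 = 66
j: (-10)·(-7) - (-5)·(-16) = 70 - 80 = -10
k: (-5)·(-11) - (-11)·(-7) = 55 - 77 = -22
AB × AC = (66, -10, -22)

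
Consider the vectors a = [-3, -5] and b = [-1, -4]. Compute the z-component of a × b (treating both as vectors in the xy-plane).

(-3)·(-4) - (-5)·(-1) = 12 - 5 = 7

7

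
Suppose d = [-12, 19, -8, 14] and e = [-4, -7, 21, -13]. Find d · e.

-435

d · e = (-12)·(-4) + 19·(-7) + (-8)·21 + 14·(-13) = 48 - 133 - 168 - 182 = -435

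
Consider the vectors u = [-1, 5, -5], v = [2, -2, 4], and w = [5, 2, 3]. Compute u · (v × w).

14

v × w:
i: (-2)·3 - 4·2 = -6 - 8 = -14
j: 4·5 - 2·3 = 20 - 6 = 14
k: 2·2 - (-2)·5 = 4 - (-10) = 14
v × w = (-14, 14, 14)
u · (v × w) = (-1)·(-14) + 5·14 + (-5)·14 = 14 + 70 - 70 = 14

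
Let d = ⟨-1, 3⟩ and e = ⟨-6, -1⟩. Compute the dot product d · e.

d · e = (-1)·(-6) + 3·(-1) = 6 - 3 = 3

3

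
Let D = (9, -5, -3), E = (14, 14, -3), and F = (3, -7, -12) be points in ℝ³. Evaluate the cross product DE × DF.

DE = (5, 19, 0)
DF = (-6, -2, -9)
i: 19·(-9) - 0·(-2) = -171 - 0 = -171
j: 0·(-6) - 5·(-9) = 0 - (-45) = 45
k: 5·(-2) - 19·(-6) = -10 - (-114) = 104
DE × DF = (-171, 45, 104)

(-171, 45, 104)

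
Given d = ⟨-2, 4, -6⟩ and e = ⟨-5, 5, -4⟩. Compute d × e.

i: 4·(-4) - (-6)·5 = -16 - (-30) = 14
j: (-6)·(-5) - (-2)·(-4) = 30 - 8 = 22
k: (-2)·5 - 4·(-5) = -10 - (-20) = 10
d × e = (14, 22, 10)

(14, 22, 10)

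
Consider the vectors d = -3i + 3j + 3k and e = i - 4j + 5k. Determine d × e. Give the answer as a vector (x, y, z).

(27, 18, 9)

i: 3·5 - 3·(-4) = 15 - (-12) = 27
j: 3·1 - (-3)·5 = 3 - (-15) = 18
k: (-3)·(-4) - 3·1 = 12 - 3 = 9
d × e = (27, 18, 9)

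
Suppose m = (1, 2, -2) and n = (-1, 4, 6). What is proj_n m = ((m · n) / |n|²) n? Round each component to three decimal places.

(0.094, -0.377, -0.566)

m · n = 1·(-1) + 2·4 + (-2)·6 = -1 + 8 - 12 = -5
|n|² = 1 + 16 + 36 = 53
proj_n m = (-5/53) · (-1, 4, 6) ≈ (0.094, -0.377, -0.566)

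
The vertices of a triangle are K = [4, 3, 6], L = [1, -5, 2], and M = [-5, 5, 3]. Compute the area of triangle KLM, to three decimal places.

KL = (-3, -8, -4),  KM = (-9, 2, -3)
i: (-8)·(-3) - (-4)·2 = 24 - (-8) = 32
j: (-4)·(-9) - (-3)·(-3) = 36 - 9 = 27
k: (-3)·2 - (-8)·(-9) = -6 - 72 = -78
KL × KM = (32, 27, -78)
|KL × KM| = √7837 ≈ 88.5268
area = ½ · 88.5268 ≈ 44.263

44.263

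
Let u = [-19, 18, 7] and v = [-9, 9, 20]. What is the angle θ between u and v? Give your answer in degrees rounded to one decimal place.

42.6

u · v = (-19)·(-9) + 18·9 + 7·20 = 171 + 162 + 140 = 473
|u|² = 361 + 324 + 49 = 734,  |u| = √734 ≈ 27.092434
|v|² = 81 + 81 + 400 = 562,  |v| = √562 ≈ 23.706539
cos θ = 473 / (27.092434 · 23.706539) ≈ 0.73645
θ = arccos(0.73645) ≈ 42.6°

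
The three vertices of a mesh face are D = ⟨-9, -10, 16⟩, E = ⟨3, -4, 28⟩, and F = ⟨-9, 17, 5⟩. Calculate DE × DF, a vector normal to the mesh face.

DE = (12, 6, 12)
DF = (0, 27, -11)
i: 6·(-11) - 12·27 = -66 - 324 = -390
j: 12·0 - 12·(-11) = 0 - (-132) = 132
k: 12·27 - 6·0 = 324 - 0 = 324
DE × DF = (-390, 132, 324)

(-390, 132, 324)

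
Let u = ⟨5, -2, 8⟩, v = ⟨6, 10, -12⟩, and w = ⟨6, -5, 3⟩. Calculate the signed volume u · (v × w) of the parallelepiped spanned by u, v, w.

v × w:
i: 10·3 - (-12)·(-5) = 30 - 60 = -30
j: (-12)·6 - 6·3 = -72 - 18 = -90
k: 6·(-5) - 10·6 = -30 - 60 = -90
v × w = (-30, -90, -90)
u · (v × w) = 5·(-30) + (-2)·(-90) + 8·(-90) = -150 + 180 - 720 = -690

-690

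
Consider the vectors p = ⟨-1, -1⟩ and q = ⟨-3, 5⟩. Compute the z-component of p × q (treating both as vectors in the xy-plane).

(-1)·5 - (-1)·(-3) = -5 - 3 = -8

-8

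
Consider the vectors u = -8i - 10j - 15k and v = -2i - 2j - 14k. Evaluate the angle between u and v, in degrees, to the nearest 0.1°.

29.2

u · v = (-8)·(-2) + (-10)·(-2) + (-15)·(-14) = 16 + 20 + 210 = 246
|u|² = 64 + 100 + 225 = 389,  |u| = √389 ≈ 19.723083
|v|² = 4 + 4 + 196 = 204,  |v| = √204 ≈ 14.282857
cos θ = 246 / (19.723083 · 14.282857) ≈ 0.87326
θ = arccos(0.87326) ≈ 29.2°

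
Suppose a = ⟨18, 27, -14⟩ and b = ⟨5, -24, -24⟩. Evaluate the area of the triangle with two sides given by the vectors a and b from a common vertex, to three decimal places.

i: 27·(-24) - (-14)·(-24) = -648 - 336 = -984
j: (-14)·5 - 18·(-24) = -70 - (-432) = 362
k: 18·(-24) - 27·5 = -432 - 135 = -567
a × b = (-984, 362, -567)
|a × b| = √((-984)² + 362² + (-567)²) = √1420789 ≈ 1191.9685
area = ½ · 1191.9685 ≈ 595.984

595.984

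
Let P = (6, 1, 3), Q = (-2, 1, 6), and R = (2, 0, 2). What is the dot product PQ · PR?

29

PQ = Q − P = (-8, 0, 3)
PR = R − P = (-4, -1, -1)
PQ · PR = (-8)·(-4) + 0·(-1) + 3·(-1) = 32 + 0 - 3 = 29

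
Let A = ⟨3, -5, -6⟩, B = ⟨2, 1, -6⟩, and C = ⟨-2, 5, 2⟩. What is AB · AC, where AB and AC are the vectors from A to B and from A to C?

AB = B − A = (-1, 6, 0)
AC = C − A = (-5, 10, 8)
AB · AC = (-1)·(-5) + 6·10 + 0·8 = 5 + 60 + 0 = 65

65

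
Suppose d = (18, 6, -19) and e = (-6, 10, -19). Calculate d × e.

(76, 456, 216)

i: 6·(-19) - (-19)·10 = -114 - (-190) = 76
j: (-19)·(-6) - 18·(-19) = 114 - (-342) = 456
k: 18·10 - 6·(-6) = 180 - (-36) = 216
d × e = (76, 456, 216)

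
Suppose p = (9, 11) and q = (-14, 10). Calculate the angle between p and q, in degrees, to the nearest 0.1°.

p · q = 9·(-14) + 11·10 = -126 + 110 = -16
|p|² = 81 + 121 = 202,  |p| = √202 ≈ 14.212670
|q|² = 196 + 100 = 296,  |q| = √296 ≈ 17.204651
cos θ = -16 / (14.212670 · 17.204651) ≈ -0.06543
θ = arccos(-0.06543) ≈ 93.8°

93.8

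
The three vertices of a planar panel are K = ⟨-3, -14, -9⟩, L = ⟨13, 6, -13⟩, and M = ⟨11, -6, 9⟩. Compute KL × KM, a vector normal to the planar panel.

KL = (16, 20, -4)
KM = (14, 8, 18)
i: 20·18 - (-4)·8 = 360 - (-32) = 392
j: (-4)·14 - 16·18 = -56 - 288 = -344
k: 16·8 - 20·14 = 128 - 280 = -152
KL × KM = (392, -344, -152)

(392, -344, -152)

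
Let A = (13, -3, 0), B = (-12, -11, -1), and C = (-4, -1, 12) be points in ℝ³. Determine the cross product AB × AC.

AB = (-25, -8, -1)
AC = (-17, 2, 12)
i: (-8)·12 - (-1)·2 = -96 - (-2) = -94
j: (-1)·(-17) - (-25)·12 = 17 - (-300) = 317
k: (-25)·2 - (-8)·(-17) = -50 - 136 = -186
AB × AC = (-94, 317, -186)

(-94, 317, -186)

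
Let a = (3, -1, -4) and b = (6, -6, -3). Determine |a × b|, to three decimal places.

i: (-1)·(-3) - (-4)·(-6) = 3 - 24 = -21
j: (-4)·6 - 3·(-3) = -24 - (-9) = -15
k: 3·(-6) - (-1)·6 = -18 - (-6) = -12
a × b = (-21, -15, -12)
|a × b| = √((-21)² + (-15)² + (-12)²) = √810 ≈ 28.4605

28.460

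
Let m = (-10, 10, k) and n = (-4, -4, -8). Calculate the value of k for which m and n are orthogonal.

0

m · n = (-10)·(-4) + 10·(-4) + k·(-8) = 0 - 8k
Set equal to 0: -8k = 0, so k = 0.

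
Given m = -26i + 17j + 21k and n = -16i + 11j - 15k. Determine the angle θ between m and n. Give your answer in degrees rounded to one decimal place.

71.8

m · n = (-26)·(-16) + 17·11 + 21·(-15) = 416 + 187 - 315 = 288
|m|² = 676 + 289 + 441 = 1406,  |m| = √1406 ≈ 37.496667
|n|² = 256 + 121 + 225 = 602,  |n| = √602 ≈ 24.535688
cos θ = 288 / (37.496667 · 24.535688) ≈ 0.31304
θ = arccos(0.31304) ≈ 71.8°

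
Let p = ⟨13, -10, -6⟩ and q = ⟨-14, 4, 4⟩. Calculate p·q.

-246

p · q = 13·(-14) + (-10)·4 + (-6)·4 = -182 - 40 - 24 = -246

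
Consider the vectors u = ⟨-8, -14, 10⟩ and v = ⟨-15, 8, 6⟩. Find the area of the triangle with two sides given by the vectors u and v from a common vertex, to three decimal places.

i: (-14)·6 - 10·8 = -84 - 80 = -164
j: 10·(-15) - (-8)·6 = -150 - (-48) = -102
k: (-8)·8 - (-14)·(-15) = -64 - 210 = -274
u × v = (-164, -102, -274)
|u × v| = √((-164)² + (-102)² + (-274)²) = √112376 ≈ 335.2253
area = ½ · 335.2253 ≈ 167.613

167.613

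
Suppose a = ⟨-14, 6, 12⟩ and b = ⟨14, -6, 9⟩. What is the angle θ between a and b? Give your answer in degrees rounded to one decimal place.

111.2

a · b = (-14)·14 + 6·(-6) + 12·9 = -196 - 36 + 108 = -124
|a|² = 196 + 36 + 144 = 376,  |a| = √376 ≈ 19.390719
|b|² = 196 + 36 + 81 = 313,  |b| = √313 ≈ 17.691806
cos θ = -124 / (19.390719 · 17.691806) ≈ -0.36146
θ = arccos(-0.36146) ≈ 111.2°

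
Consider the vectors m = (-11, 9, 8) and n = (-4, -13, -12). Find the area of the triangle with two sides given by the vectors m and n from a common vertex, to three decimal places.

121.401

i: 9·(-12) - 8·(-13) = -108 - (-104) = -4
j: 8·(-4) - (-11)·(-12) = -32 - 132 = -164
k: (-11)·(-13) - 9·(-4) = 143 - (-36) = 179
m × n = (-4, -164, 179)
|m × n| = √((-4)² + (-164)² + 179²) = √58953 ≈ 242.8024
area = ½ · 242.8024 ≈ 121.401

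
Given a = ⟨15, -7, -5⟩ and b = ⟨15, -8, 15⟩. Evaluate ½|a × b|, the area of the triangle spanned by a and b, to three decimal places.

i: (-7)·15 - (-5)·(-8) = -105 - 40 = -145
j: (-5)·15 - 15·15 = -75 - 225 = -300
k: 15·(-8) - (-7)·15 = -120 - (-105) = -15
a × b = (-145, -300, -15)
|a × b| = √((-145)² + (-300)² + (-15)²) = √111250 ≈ 333.5416
area = ½ · 333.5416 ≈ 166.771

166.771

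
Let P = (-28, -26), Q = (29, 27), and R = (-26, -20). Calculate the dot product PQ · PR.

432

PQ = Q − P = (57, 53)
PR = R − P = (2, 6)
PQ · PR = 57·2 + 53·6 = 114 + 318 = 432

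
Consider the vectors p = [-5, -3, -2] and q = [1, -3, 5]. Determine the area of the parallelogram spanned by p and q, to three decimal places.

35.972

i: (-3)·5 - (-2)·(-3) = -15 - 6 = -21
j: (-2)·1 - (-5)·5 = -2 - (-25) = 23
k: (-5)·(-3) - (-3)·1 = 15 - (-3) = 18
p × q = (-21, 23, 18)
|p × q| = √((-21)² + 23² + 18²) = √1294 ≈ 35.9722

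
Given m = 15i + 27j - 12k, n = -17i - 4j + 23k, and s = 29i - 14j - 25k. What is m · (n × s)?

n × s:
i: (-4)·(-25) - 23·(-14) = 100 - (-322) = 422
j: 23·29 - (-17)·(-25) = 667 - 425 = 242
k: (-17)·(-14) - (-4)·29 = 238 - (-116) = 354
n × s = (422, 242, 354)
m · (n × s) = 15·422 + 27·242 + (-12)·354 = 6330 + 6534 - 4248 = 8616

8616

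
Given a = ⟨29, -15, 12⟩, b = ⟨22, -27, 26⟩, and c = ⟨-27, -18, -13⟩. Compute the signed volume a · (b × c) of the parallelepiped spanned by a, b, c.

16491

b × c:
i: (-27)·(-13) - 26·(-18) = 351 - (-468) = 819
j: 26·(-27) - 22·(-13) = -702 - (-286) = -416
k: 22·(-18) - (-27)·(-27) = -396 - 729 = -1125
b × c = (819, -416, -1125)
a · (b × c) = 29·819 + (-15)·(-416) + 12·(-1125) = 23751 + 6240 - 13500 = 16491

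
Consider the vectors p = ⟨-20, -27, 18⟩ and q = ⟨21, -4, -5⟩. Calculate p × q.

(207, 278, 647)

i: (-27)·(-5) - 18·(-4) = 135 - (-72) = 207
j: 18·21 - (-20)·(-5) = 378 - 100 = 278
k: (-20)·(-4) - (-27)·21 = 80 - (-567) = 647
p × q = (207, 278, 647)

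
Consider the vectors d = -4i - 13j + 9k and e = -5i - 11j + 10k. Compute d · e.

253

d · e = (-4)·(-5) + (-13)·(-11) + 9·10 = 20 + 143 + 90 = 253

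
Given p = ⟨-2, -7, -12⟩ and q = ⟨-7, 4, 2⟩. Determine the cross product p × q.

i: (-7)·2 - (-12)·4 = -14 - (-48) = 34
j: (-12)·(-7) - (-2)·2 = 84 - (-4) = 88
k: (-2)·4 - (-7)·(-7) = -8 - 49 = -57
p × q = (34, 88, -57)

(34, 88, -57)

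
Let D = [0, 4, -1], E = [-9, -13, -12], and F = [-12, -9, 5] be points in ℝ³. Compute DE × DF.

DE = (-9, -17, -11)
DF = (-12, -13, 6)
i: (-17)·6 - (-11)·(-13) = -102 - 143 = -245
j: (-11)·(-12) - (-9)·6 = 132 - (-54) = 186
k: (-9)·(-13) - (-17)·(-12) = 117 - 204 = -87
DE × DF = (-245, 186, -87)

(-245, 186, -87)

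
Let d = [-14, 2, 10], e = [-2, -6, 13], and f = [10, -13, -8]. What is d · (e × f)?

-1950

e × f:
i: (-6)·(-8) - 13·(-13) = 48 - (-169) = 217
j: 13·10 - (-2)·(-8) = 130 - 16 = 114
k: (-2)·(-13) - (-6)·10 = 26 - (-60) = 86
e × f = (217, 114, 86)
d · (e × f) = (-14)·217 + 2·114 + 10·86 = -3038 + 228 + 860 = -1950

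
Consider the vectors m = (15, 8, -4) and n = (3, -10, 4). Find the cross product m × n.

(-8, -72, -174)

i: 8·4 - (-4)·(-10) = 32 - 40 = -8
j: (-4)·3 - 15·4 = -12 - 60 = -72
k: 15·(-10) - 8·3 = -150 - 24 = -174
m × n = (-8, -72, -174)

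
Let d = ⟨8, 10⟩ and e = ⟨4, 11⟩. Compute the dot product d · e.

142

d · e = 8·4 + 10·11 = 32 + 110 = 142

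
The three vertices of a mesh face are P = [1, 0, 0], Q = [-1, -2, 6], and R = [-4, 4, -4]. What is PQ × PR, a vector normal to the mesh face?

(-16, -38, -18)

PQ = (-2, -2, 6)
PR = (-5, 4, -4)
i: (-2)·(-4) - 6·4 = 8 - 24 = -16
j: 6·(-5) - (-2)·(-4) = -30 - 8 = -38
k: (-2)·4 - (-2)·(-5) = -8 - 10 = -18
PQ × PR = (-16, -38, -18)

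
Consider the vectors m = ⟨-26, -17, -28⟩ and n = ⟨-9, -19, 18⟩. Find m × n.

(-838, 720, 341)

i: (-17)·18 - (-28)·(-19) = -306 - 532 = -838
j: (-28)·(-9) - (-26)·18 = 252 - (-468) = 720
k: (-26)·(-19) - (-17)·(-9) = 494 - 153 = 341
m × n = (-838, 720, 341)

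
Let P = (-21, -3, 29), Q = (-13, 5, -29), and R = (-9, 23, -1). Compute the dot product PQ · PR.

2044

PQ = Q − P = (8, 8, -58)
PR = R − P = (12, 26, -30)
PQ · PR = 8·12 + 8·26 + (-58)·(-30) = 96 + 208 + 1740 = 2044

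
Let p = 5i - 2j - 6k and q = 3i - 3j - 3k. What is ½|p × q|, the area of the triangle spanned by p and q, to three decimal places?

7.649

i: (-2)·(-3) - (-6)·(-3) = 6 - 18 = -12
j: (-6)·3 - 5·(-3) = -18 - (-15) = -3
k: 5·(-3) - (-2)·3 = -15 - (-6) = -9
p × q = (-12, -3, -9)
|p × q| = √((-12)² + (-3)² + (-9)²) = √234 ≈ 15.2971
area = ½ · 15.2971 ≈ 7.649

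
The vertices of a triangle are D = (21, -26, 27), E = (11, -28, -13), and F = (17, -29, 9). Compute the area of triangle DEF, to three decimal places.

44.553

DE = (-10, -2, -40),  DF = (-4, -3, -18)
i: (-2)·(-18) - (-40)·(-3) = 36 - 120 = -84
j: (-40)·(-4) - (-10)·(-18) = 160 - 180 = -20
k: (-10)·(-3) - (-2)·(-4) = 30 - 8 = 22
DE × DF = (-84, -20, 22)
|DE × DF| = √7940 ≈ 89.1067
area = ½ · 89.1067 ≈ 44.553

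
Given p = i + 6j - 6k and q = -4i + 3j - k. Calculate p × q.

(12, 25, 27)

i: 6·(-1) - (-6)·3 = -6 - (-18) = 12
j: (-6)·(-4) - 1·(-1) = 24 - (-1) = 25
k: 1·3 - 6·(-4) = 3 - (-24) = 27
p × q = (12, 25, 27)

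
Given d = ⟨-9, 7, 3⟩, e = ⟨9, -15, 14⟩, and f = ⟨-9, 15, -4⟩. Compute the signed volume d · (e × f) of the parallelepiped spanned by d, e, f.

e × f:
i: (-15)·(-4) - 14·15 = 60 - 210 = -150
j: 14·(-9) - 9·(-4) = -126 - (-36) = -90
k: 9·15 - (-15)·(-9) = 135 - 135 = 0
e × f = (-150, -90, 0)
d · (e × f) = (-9)·(-150) + 7·(-90) + 3·0 = 1350 - 630 + 0 = 720

720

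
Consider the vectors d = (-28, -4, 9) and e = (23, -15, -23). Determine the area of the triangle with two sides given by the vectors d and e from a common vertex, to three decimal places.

i: (-4)·(-23) - 9·(-15) = 92 - (-135) = 227
j: 9·23 - (-28)·(-23) = 207 - 644 = -437
k: (-28)·(-15) - (-4)·23 = 420 - (-92) = 512
d × e = (227, -437, 512)
|d × e| = √(227² + (-437)² + 512²) = √504642 ≈ 710.3816
area = ½ · 710.3816 ≈ 355.191

355.191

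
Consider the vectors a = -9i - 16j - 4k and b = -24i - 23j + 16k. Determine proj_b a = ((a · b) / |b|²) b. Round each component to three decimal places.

(-9.170, -8.788, 6.113)

a · b = (-9)·(-24) + (-16)·(-23) + (-4)·16 = 216 + 368 - 64 = 520
|b|² = 576 + 529 + 256 = 1361
proj_b a = (520/1361) · (-24, -23, 16) ≈ (-9.170, -8.788, 6.113)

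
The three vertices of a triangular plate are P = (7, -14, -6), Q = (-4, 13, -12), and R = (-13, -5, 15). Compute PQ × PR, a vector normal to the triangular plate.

(621, 351, 441)

PQ = (-11, 27, -6)
PR = (-20, 9, 21)
i: 27·21 - (-6)·9 = 567 - (-54) = 621
j: (-6)·(-20) - (-11)·21 = 120 - (-231) = 351
k: (-11)·9 - 27·(-20) = -99 - (-540) = 441
PQ × PR = (621, 351, 441)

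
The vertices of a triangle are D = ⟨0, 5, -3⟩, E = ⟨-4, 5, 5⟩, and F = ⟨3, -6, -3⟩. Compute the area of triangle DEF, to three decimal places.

50.636

DE = (-4, 0, 8),  DF = (3, -11, 0)
i: 0·0 - 8·(-11) = 0 - (-88) = 88
j: 8·3 - (-4)·0 = 24 - 0 = 24
k: (-4)·(-11) - 0·3 = 44 - 0 = 44
DE × DF = (88, 24, 44)
|DE × DF| = √10256 ≈ 101.2719
area = ½ · 101.2719 ≈ 50.636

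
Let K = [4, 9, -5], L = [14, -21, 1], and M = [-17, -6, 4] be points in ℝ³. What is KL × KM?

(-180, -216, -780)

KL = (10, -30, 6)
KM = (-21, -15, 9)
i: (-30)·9 - 6·(-15) = -270 - (-90) = -180
j: 6·(-21) - 10·9 = -126 - 90 = -216
k: 10·(-15) - (-30)·(-21) = -150 - 630 = -780
KL × KM = (-180, -216, -780)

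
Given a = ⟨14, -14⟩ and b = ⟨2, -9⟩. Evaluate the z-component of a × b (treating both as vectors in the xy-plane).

14·(-9) - (-14)·2 = -126 - (-28) = -98

-98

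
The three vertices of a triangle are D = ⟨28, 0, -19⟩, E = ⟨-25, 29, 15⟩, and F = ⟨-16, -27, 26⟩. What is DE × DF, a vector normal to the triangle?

(2223, 889, 2707)

DE = (-53, 29, 34)
DF = (-44, -27, 45)
i: 29·45 - 34·(-27) = 1305 - (-918) = 2223
j: 34·(-44) - (-53)·45 = -1496 - (-2385) = 889
k: (-53)·(-27) - 29·(-44) = 1431 - (-1276) = 2707
DE × DF = (2223, 889, 2707)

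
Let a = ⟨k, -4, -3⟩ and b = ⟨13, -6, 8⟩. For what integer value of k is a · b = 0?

a · b = k·13 + (-4)·(-6) + (-3)·8 = 0 + 13k
Set equal to 0: 13k = 0, so k = 0.

0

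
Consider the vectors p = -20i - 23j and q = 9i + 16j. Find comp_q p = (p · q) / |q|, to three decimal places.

p · q = (-20)·9 + (-23)·16 = -180 - 368 = -548
|q| = √(81 + 256) = √337 ≈ 18.3576
comp_q p = -548 / √337 ≈ -29.851

-29.851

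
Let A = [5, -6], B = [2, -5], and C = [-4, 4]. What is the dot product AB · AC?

AB = B − A = (-3, 1)
AC = C − A = (-9, 10)
AB · AC = (-3)·(-9) + 1·10 = 27 + 10 = 37

37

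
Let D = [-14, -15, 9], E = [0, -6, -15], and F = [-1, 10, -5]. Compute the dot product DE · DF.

DE = E − D = (14, 9, -24)
DF = F − D = (13, 25, -14)
DE · DF = 14·13 + 9·25 + (-24)·(-14) = 182 + 225 + 336 = 743

743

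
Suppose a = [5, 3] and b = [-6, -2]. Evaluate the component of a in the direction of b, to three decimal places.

-5.692

a · b = 5·(-6) + 3·(-2) = -30 - 6 = -36
|b| = √(36 + 4) = √40 ≈ 6.3246
comp_b a = -36 / √40 ≈ -5.692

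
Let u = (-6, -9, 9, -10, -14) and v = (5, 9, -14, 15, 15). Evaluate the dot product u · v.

-597

u · v = (-6)·5 + (-9)·9 + 9·(-14) + (-10)·15 + (-14)·15 = -30 - 81 - 126 - 150 - 210 = -597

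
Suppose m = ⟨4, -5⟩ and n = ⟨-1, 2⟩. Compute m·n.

m · n = 4·(-1) + (-5)·2 = -4 - 10 = -14

-14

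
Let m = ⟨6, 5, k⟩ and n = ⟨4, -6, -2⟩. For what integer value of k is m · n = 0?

m · n = 6·4 + 5·(-6) + k·(-2) = -6 - 2k
Set equal to 0: -2k = 6, so k = -3.

-3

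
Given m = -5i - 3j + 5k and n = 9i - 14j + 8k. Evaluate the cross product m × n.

(46, 85, 97)

i: (-3)·8 - 5·(-14) = -24 - (-70) = 46
j: 5·9 - (-5)·8 = 45 - (-40) = 85
k: (-5)·(-14) - (-3)·9 = 70 - (-27) = 97
m × n = (46, 85, 97)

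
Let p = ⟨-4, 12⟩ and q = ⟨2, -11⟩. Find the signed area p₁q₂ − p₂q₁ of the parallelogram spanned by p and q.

(-4)·(-11) - 12·2 = 44 - 24 = 20

20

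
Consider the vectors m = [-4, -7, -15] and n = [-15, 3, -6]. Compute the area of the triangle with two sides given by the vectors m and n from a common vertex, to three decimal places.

i: (-7)·(-6) - (-15)·3 = 42 - (-45) = 87
j: (-15)·(-15) - (-4)·(-6) = 225 - 24 = 201
k: (-4)·3 - (-7)·(-15) = -12 - 105 = -117
m × n = (87, 201, -117)
|m × n| = √(87² + 201² + (-117)²) = √61659 ≈ 248.3123
area = ½ · 248.3123 ≈ 124.156

124.156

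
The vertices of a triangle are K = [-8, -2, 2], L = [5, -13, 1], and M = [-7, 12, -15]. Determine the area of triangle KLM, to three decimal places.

KL = (13, -11, -1),  KM = (1, 14, -17)
i: (-11)·(-17) - (-1)·14 = 187 - (-14) = 201
j: (-1)·1 - 13·(-17) = -1 - (-221) = 220
k: 13·14 - (-11)·1 = 182 - (-11) = 193
KL × KM = (201, 220, 193)
|KL × KM| = √126050 ≈ 355.0352
area = ½ · 355.0352 ≈ 177.518

177.518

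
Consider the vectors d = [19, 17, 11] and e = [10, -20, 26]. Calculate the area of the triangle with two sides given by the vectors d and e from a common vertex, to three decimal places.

471.222

i: 17·26 - 11·(-20) = 442 - (-220) = 662
j: 11·10 - 19·26 = 110 - 494 = -384
k: 19·(-20) - 17·10 = -380 - 170 = -550
d × e = (662, -384, -550)
|d × e| = √(662² + (-384)² + (-550)²) = √888200 ≈ 942.4436
area = ½ · 942.4436 ≈ 471.222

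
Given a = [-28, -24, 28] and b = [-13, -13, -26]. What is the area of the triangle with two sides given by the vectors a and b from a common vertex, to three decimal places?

736.769

i: (-24)·(-26) - 28·(-13) = 624 - (-364) = 988
j: 28·(-13) - (-28)·(-26) = -364 - 728 = -1092
k: (-28)·(-13) - (-24)·(-13) = 364 - 312 = 52
a × b = (988, -1092, 52)
|a × b| = √(988² + (-1092)² + 52²) = √2171312 ≈ 1473.5372
area = ½ · 1473.5372 ≈ 736.769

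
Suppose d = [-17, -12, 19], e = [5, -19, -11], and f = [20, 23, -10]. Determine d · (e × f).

3914

e × f:
i: (-19)·(-10) - (-11)·23 = 190 - (-253) = 443
j: (-11)·20 - 5·(-10) = -220 - (-50) = -170
k: 5·23 - (-19)·20 = 115 - (-380) = 495
e × f = (443, -170, 495)
d · (e × f) = (-17)·443 + (-12)·(-170) + 19·495 = -7531 + 2040 + 9405 = 3914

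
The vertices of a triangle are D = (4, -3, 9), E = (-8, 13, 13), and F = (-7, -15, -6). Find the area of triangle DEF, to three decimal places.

DE = (-12, 16, 4),  DF = (-11, -12, -15)
i: 16·(-15) - 4·(-12) = -240 - (-48) = -192
j: 4·(-11) - (-12)·(-15) = -44 - 180 = -224
k: (-12)·(-12) - 16·(-11) = 144 - (-176) = 320
DE × DF = (-192, -224, 320)
|DE × DF| = √189440 ≈ 435.2471
area = ½ · 435.2471 ≈ 217.624

217.624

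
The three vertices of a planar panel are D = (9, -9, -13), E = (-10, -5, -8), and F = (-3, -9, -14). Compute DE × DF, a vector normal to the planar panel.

(-4, -79, 48)

DE = (-19, 4, 5)
DF = (-12, 0, -1)
i: 4·(-1) - 5·0 = -4 - 0 = -4
j: 5·(-12) - (-19)·(-1) = -60 - 19 = -79
k: (-19)·0 - 4·(-12) = 0 - (-48) = 48
DE × DF = (-4, -79, 48)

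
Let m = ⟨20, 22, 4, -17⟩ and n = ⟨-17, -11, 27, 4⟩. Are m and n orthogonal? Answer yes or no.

m · n = 20·(-17) + 22·(-11) + 4·27 + (-17)·4 = -340 - 242 + 108 - 68 = -542
Nonzero, so the vectors are not orthogonal.

no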